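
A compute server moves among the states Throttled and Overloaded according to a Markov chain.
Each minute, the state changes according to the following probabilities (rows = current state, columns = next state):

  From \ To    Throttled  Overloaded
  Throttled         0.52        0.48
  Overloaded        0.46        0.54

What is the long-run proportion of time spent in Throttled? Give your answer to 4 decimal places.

0.4894

Let the stationary distribution be π with π = πP and π_1 + π_2 = 1.
π_1 = 0.52·π_1 + 0.46·π_2
Solving with the normalization constraint gives π = (0.4894, 0.5106).
So the stationary probability of Throttled is 0.4894.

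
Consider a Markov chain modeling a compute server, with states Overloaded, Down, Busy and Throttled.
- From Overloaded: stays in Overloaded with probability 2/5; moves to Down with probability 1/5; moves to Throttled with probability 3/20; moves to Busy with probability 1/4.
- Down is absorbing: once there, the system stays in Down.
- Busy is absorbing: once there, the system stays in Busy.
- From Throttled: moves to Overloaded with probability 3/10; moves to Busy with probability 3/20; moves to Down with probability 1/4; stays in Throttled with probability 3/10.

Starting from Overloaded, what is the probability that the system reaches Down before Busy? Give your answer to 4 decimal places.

0.4733

Let h(s) be the probability of absorption at Down starting from transient state s. Then h(Down) = 1 and h(Busy) = 0. By first-step analysis:
h(Overloaded) = 0.4·h(Overloaded) + 0.2·1 + 0.25·0 + 0.15·h(Throttled)
h(Throttled) = 0.3·h(Overloaded) + 0.25·1 + 0.15·0 + 0.3·h(Throttled)
Solving: h(Overloaded) = 0.4733, h(Throttled) = 0.5600.
Starting from Overloaded, the probability is 0.4733.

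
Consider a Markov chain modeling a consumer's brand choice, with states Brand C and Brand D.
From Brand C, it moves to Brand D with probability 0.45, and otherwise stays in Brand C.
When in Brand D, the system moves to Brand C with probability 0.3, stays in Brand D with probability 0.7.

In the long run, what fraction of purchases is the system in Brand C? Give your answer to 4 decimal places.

0.4000

Let the stationary distribution be π with π = πP and π_1 + π_2 = 1.
π_1 = 0.55·π_1 + 0.3·π_2
Solving with the normalization constraint gives π = (0.4000, 0.6000).
So the stationary probability of Brand C is 0.4000.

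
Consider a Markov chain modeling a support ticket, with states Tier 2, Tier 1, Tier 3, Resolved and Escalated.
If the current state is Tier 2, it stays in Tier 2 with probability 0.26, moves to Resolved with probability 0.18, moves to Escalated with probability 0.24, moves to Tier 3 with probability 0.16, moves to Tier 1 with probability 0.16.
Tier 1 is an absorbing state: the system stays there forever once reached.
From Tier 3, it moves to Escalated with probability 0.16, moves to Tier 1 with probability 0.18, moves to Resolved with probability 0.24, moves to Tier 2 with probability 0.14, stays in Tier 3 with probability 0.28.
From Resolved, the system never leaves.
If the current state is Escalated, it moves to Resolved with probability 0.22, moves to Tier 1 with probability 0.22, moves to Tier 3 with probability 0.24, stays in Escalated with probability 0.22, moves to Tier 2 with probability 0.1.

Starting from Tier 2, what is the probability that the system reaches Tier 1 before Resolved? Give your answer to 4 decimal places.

Let h(s) be the probability of absorption at Tier 1 starting from transient state s. Then h(Tier 1) = 1 and h(Resolved) = 0. By first-step analysis:
h(Tier 2) = 0.26·h(Tier 2) + 0.16·1 + 0.16·h(Tier 3) + 0.18·0 + 0.24·h(Escalated)
h(Tier 3) = 0.14·h(Tier 2) + 0.18·1 + 0.28·h(Tier 3) + 0.24·0 + 0.16·h(Escalated)
h(Escalated) = 0.1·h(Tier 2) + 0.22·1 + 0.24·h(Tier 3) + 0.22·0 + 0.22·h(Escalated)
Solving: h(Tier 2) = 0.4687, h(Tier 3) = 0.4478, h(Escalated) = 0.4799.
Starting from Tier 2, the probability is 0.4687.

0.4687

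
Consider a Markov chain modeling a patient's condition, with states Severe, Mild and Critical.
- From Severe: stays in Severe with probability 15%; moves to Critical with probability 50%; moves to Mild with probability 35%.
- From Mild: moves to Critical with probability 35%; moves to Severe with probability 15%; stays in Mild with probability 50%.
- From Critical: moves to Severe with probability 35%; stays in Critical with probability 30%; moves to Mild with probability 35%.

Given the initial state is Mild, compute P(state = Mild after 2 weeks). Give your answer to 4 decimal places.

Sum over the intermediate state after 1 week:
P = P(Mild→Severe)·P(Severe→Mild) + P(Mild→Mild)·P(Mild→Mild) + P(Mild→Critical)·P(Critical→Mild)
  = 0.15×0.35 + 0.5×0.5 + 0.35×0.35
  = 0.0525 + 0.2500 + 0.1225 = 0.4250

0.4250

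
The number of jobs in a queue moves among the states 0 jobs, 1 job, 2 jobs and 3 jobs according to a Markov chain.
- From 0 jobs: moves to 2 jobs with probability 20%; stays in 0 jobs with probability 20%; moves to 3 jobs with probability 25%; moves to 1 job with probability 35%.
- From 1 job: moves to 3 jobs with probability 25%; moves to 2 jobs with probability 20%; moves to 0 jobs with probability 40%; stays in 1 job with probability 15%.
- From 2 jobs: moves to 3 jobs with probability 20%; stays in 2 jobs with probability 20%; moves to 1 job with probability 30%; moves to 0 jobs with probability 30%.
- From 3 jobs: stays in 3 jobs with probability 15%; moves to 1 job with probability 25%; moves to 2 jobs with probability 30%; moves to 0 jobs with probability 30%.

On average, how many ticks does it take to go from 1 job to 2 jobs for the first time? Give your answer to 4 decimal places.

4.4898

Let t(s) be the expected number of ticks to first reach 2 jobs from state s, with t(2 jobs) = 0. Conditioning on the first tick:
t(0 jobs) = 1 + 0.2·t(0 jobs) + 0.35·t(1 job) + 0.25·t(3 jobs)
t(1 job) = 1 + 0.4·t(0 jobs) + 0.15·t(1 job) + 0.25·t(3 jobs)
t(3 jobs) = 1 + 0.3·t(0 jobs) + 0.25·t(1 job) + 0.15·t(3 jobs)
Solving: t(0 jobs) = 4.4898, t(1 job) = 4.4898, t(3 jobs) = 4.0816.
Expected ticks from 1 job to 2 jobs: 4.4898.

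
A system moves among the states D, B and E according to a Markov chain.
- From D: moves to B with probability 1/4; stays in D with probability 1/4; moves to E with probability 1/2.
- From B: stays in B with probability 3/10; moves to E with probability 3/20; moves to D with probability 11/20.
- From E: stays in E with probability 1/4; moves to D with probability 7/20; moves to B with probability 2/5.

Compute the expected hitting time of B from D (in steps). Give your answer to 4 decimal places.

3.2258

Let t(s) be the expected number of steps to first reach B from state s, with t(B) = 0. Conditioning on the first step:
t(D) = 1 + 0.25·t(D) + 0.5·t(E)
t(E) = 1 + 0.35·t(D) + 0.25·t(E)
Solving: t(D) = 3.2258, t(E) = 2.8387.
Expected steps from D to B: 3.2258.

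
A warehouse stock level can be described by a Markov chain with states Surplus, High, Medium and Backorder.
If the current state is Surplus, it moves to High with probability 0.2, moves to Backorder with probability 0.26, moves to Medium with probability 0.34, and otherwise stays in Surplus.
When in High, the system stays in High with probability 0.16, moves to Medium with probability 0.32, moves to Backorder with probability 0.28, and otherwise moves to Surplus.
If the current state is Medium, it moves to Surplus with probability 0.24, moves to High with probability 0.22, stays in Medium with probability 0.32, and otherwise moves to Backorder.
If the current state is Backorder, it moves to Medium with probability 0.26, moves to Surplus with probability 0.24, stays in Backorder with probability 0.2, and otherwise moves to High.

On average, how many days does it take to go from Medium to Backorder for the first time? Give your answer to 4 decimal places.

Let t(s) be the expected number of days to first reach Backorder from state s, with t(Backorder) = 0. Conditioning on the first day:
t(Surplus) = 1 + 0.2·t(Surplus) + 0.2·t(High) + 0.34·t(Medium)
t(High) = 1 + 0.24·t(Surplus) + 0.16·t(High) + 0.32·t(Medium)
t(Medium) = 1 + 0.24·t(Surplus) + 0.22·t(High) + 0.32·t(Medium)
Solving: t(Surplus) = 3.9873, t(High) = 3.9077, t(Medium) = 4.1421.
Expected days from Medium to Backorder: 4.1421.

4.1421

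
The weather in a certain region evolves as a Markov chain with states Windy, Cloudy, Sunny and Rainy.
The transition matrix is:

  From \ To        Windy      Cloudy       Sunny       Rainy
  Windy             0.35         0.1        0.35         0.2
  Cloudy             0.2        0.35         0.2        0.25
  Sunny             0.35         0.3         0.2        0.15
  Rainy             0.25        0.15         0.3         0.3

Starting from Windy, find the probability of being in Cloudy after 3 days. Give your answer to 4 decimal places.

Propagate the distribution vector 3 days from Windy.
After 0 days: (1.0000, 0.0000, 0.0000, 0.0000)
After 1 day: (0.3500, 0.1000, 0.3500, 0.2000)
After 2 days: (0.3150, 0.2050, 0.2725, 0.2075)
After 3 days: (0.2985, 0.2161, 0.2680, 0.2174)
P(in Cloudy after 3 days) = 0.2161

0.2161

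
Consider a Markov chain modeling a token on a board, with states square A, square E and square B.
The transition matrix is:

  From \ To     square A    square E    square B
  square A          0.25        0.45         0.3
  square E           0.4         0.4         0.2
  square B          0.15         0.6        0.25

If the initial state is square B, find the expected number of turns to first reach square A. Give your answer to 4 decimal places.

Let t(s) be the expected number of turns to first reach square A from state s, with t(square A) = 0. Conditioning on the first turn:
t(square E) = 1 + 0.4·t(square E) + 0.2·t(square B)
t(square B) = 1 + 0.6·t(square E) + 0.25·t(square B)
Solving: t(square E) = 2.8788, t(square B) = 3.6364.
Expected turns from square B to square A: 3.6364.

3.6364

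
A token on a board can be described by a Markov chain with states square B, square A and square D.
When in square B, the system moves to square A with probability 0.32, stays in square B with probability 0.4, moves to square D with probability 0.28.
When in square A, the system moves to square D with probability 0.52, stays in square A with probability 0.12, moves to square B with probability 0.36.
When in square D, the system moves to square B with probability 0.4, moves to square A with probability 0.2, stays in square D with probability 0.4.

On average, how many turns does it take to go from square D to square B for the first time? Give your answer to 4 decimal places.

Let t(s) be the expected number of turns to first reach square B from state s, with t(square B) = 0. Conditioning on the first turn:
t(square A) = 1 + 0.12·t(square A) + 0.52·t(square D)
t(square D) = 1 + 0.2·t(square A) + 0.4·t(square D)
Solving: t(square A) = 2.6415, t(square D) = 2.5472.
Expected turns from square D to square B: 2.5472.

2.5472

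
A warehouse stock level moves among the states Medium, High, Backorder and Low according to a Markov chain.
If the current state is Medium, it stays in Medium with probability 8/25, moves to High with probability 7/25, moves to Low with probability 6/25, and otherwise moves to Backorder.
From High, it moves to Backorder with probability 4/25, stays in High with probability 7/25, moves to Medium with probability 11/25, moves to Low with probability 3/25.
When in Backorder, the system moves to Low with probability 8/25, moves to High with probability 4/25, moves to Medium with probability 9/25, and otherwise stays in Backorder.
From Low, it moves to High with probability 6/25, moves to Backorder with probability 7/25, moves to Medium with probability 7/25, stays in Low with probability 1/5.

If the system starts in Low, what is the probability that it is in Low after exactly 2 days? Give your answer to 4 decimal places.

Propagate the distribution vector 2 days from Low.
After 0 days: (0.0000, 0.0000, 0.0000, 1.0000)
After 1 day: (0.2800, 0.2400, 0.2800, 0.2000)
After 2 days: (0.3520, 0.2384, 0.1840, 0.2256)
P(in Low after 2 days) = 0.2256

0.2256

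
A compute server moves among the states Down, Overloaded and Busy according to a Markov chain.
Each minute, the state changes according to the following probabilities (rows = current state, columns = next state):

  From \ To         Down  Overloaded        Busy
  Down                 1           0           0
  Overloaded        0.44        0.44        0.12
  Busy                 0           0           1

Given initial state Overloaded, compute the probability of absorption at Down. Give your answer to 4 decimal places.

Let h(s) be the probability of absorption at Down starting from transient state s. Then h(Down) = 1 and h(Busy) = 0. By first-step analysis:
h(Overloaded) = 0.44·1 + 0.44·h(Overloaded) + 0.12·0
Solving: h(Overloaded) = 0.7857.
Starting from Overloaded, the probability is 0.7857.

0.7857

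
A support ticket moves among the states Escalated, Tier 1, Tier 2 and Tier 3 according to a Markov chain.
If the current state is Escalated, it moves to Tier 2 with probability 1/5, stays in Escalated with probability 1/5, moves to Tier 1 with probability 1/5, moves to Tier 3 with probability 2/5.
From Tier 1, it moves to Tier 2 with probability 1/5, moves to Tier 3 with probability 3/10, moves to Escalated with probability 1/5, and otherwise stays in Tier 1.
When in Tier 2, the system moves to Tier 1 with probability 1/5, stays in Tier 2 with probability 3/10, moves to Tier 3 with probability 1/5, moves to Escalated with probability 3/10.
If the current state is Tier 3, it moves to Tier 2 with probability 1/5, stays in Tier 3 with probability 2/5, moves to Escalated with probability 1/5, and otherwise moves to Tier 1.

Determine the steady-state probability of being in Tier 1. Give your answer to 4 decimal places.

0.2222

Let the stationary distribution be π with π = πP and π_1 + π_2 + π_3 + π_4 = 1.
π_1 = 0.2·π_1 + 0.2·π_2 + 0.3·π_3 + 0.2·π_4
π_2 = 0.2·π_1 + 0.3·π_2 + 0.2·π_3 + 0.2·π_4
π_3 = 0.2·π_1 + 0.2·π_2 + 0.3·π_3 + 0.2·π_4
Solving with the normalization constraint gives π = (0.2222, 0.2222, 0.2222, 0.3333).
So the stationary probability of Tier 1 is 0.2222.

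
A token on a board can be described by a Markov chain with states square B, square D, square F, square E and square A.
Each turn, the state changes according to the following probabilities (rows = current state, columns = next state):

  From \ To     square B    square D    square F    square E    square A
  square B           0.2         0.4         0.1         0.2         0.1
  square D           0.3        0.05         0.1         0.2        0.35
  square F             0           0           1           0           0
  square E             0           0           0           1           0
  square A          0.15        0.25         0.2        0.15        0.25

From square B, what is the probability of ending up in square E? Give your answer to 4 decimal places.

Let h(s) be the probability of absorption at square E starting from transient state s. Then h(square E) = 1 and h(square F) = 0. By first-step analysis:
h(square B) = 0.2·h(square B) + 0.4·h(square D) + 0.1·0 + 0.2·1 + 0.1·h(square A)
h(square D) = 0.3·h(square B) + 0.05·h(square D) + 0.1·0 + 0.2·1 + 0.35·h(square A)
h(square A) = 0.15·h(square B) + 0.25·h(square D) + 0.2·0 + 0.15·1 + 0.25·h(square A)
Solving: h(square B) = 0.6133, h(square D) = 0.5963, h(square A) = 0.5214.
Starting from square B, the probability is 0.6133.

0.6133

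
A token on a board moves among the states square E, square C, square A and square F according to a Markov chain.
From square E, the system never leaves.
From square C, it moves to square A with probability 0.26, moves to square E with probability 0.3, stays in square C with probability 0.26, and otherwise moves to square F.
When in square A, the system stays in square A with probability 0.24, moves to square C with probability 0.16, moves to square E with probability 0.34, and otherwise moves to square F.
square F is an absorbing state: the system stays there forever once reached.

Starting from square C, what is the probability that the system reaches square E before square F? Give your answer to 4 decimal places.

0.6075

Let h(s) be the probability of absorption at square E starting from transient state s. Then h(square E) = 1 and h(square F) = 0. By first-step analysis:
h(square C) = 0.3·1 + 0.26·h(square C) + 0.26·h(square A) + 0.18·0
h(square A) = 0.34·1 + 0.16·h(square C) + 0.24·h(square A) + 0.26·0
Solving: h(square C) = 0.6075, h(square A) = 0.5753.
Starting from square C, the probability is 0.6075.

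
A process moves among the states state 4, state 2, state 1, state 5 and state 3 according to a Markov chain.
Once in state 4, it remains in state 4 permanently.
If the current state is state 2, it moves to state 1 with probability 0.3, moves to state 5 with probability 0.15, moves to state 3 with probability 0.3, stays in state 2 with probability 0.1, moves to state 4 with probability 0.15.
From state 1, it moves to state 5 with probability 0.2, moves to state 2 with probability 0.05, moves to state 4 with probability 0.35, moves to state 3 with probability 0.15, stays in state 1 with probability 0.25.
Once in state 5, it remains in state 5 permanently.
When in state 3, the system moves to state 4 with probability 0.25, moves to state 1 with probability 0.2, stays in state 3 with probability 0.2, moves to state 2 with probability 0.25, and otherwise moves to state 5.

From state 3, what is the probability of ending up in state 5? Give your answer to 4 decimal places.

0.3406

Let h(s) be the probability of absorption at state 5 starting from transient state s. Then h(state 5) = 1 and h(state 4) = 0. By first-step analysis:
h(state 2) = 0.15·0 + 0.1·h(state 2) + 0.3·h(state 1) + 0.15·1 + 0.3·h(state 3)
h(state 1) = 0.35·0 + 0.05·h(state 2) + 0.25·h(state 1) + 0.2·1 + 0.15·h(state 3)
h(state 3) = 0.25·0 + 0.25·h(state 2) + 0.2·h(state 1) + 0.1·1 + 0.2·h(state 3)
Solving: h(state 2) = 0.4007, h(state 1) = 0.3615, h(state 3) = 0.3406.
Starting from state 3, the probability is 0.3406.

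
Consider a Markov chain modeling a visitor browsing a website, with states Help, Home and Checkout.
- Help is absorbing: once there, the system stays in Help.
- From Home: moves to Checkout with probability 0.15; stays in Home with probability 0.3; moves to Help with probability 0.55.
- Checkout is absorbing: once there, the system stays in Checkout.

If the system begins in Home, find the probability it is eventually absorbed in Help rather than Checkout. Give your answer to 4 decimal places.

Let h(s) be the probability of absorption at Help starting from transient state s. Then h(Help) = 1 and h(Checkout) = 0. By first-step analysis:
h(Home) = 0.55·1 + 0.3·h(Home) + 0.15·0
Solving: h(Home) = 0.7857.
Starting from Home, the probability is 0.7857.

0.7857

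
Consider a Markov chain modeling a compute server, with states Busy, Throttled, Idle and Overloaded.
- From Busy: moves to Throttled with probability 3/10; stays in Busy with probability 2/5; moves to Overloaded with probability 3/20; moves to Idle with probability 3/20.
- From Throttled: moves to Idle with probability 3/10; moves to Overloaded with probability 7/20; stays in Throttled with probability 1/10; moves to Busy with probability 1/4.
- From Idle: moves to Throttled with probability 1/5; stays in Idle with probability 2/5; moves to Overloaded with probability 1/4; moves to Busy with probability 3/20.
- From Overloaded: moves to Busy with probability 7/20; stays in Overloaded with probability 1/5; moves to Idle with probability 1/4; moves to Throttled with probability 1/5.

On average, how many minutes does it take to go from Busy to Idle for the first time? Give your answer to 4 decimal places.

Let t(s) be the expected number of minutes to first reach Idle from state s, with t(Idle) = 0. Conditioning on the first minute:
t(Busy) = 1 + 0.4·t(Busy) + 0.3·t(Throttled) + 0.15·t(Overloaded)
t(Throttled) = 1 + 0.25·t(Busy) + 0.1·t(Throttled) + 0.35·t(Overloaded)
t(Overloaded) = 1 + 0.35·t(Busy) + 0.2·t(Throttled) + 0.2·t(Overloaded)
Solving: t(Busy) = 4.8637, t(Throttled) = 4.1824, t(Overloaded) = 4.4235.
Expected minutes from Busy to Idle: 4.8637.

4.8637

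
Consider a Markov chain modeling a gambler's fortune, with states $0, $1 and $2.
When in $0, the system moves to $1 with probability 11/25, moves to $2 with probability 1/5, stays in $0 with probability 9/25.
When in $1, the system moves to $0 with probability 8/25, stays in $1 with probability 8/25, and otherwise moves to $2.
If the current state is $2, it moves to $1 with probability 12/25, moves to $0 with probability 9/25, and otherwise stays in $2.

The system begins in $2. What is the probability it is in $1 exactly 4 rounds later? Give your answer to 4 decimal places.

Propagate the distribution vector 4 rounds from $2.
After 0 rounds: (0.0000, 0.0000, 1.0000)
After 1 round: (0.3600, 0.4800, 0.1600)
After 2 rounds: (0.3408, 0.3888, 0.2704)
After 3 rounds: (0.3444, 0.4042, 0.2514)
After 4 rounds: (0.3438, 0.4016, 0.2546)
P(in $1 after 4 rounds) = 0.4016

0.4016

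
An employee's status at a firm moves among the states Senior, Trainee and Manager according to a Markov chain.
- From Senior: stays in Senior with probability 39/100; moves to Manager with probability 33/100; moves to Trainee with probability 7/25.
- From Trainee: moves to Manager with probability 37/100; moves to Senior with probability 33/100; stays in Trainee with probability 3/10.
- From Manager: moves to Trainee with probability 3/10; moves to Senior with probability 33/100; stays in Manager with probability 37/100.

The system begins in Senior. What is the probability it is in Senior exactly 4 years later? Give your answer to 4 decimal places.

0.3511

Propagate the distribution vector 4 years from Senior.
After 0 years: (1.0000, 0.0000, 0.0000)
After 1 year: (0.3900, 0.2800, 0.3300)
After 2 years: (0.3534, 0.2922, 0.3544)
After 3 years: (0.3512, 0.2929, 0.3559)
After 4 years: (0.3511, 0.2930, 0.3560)
P(in Senior after 4 years) = 0.3511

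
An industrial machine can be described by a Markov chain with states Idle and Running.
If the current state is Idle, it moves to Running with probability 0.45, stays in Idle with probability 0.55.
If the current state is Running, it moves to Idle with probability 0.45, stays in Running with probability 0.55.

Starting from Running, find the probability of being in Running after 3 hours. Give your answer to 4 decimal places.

Propagate the distribution vector 3 hours from Running.
After 0 hours: (0.0000, 1.0000)
After 1 hour: (0.4500, 0.5500)
After 2 hours: (0.4950, 0.5050)
After 3 hours: (0.4995, 0.5005)
P(in Running after 3 hours) = 0.5005

0.5005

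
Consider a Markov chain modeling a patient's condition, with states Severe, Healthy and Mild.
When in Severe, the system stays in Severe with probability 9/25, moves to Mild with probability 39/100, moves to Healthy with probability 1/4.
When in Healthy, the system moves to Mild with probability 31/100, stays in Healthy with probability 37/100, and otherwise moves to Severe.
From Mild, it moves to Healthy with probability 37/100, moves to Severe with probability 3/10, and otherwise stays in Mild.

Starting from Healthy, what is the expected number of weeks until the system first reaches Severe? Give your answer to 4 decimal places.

3.1880

Let t(s) be the expected number of weeks to first reach Severe from state s, with t(Severe) = 0. Conditioning on the first week:
t(Healthy) = 1 + 0.37·t(Healthy) + 0.31·t(Mild)
t(Mild) = 1 + 0.37·t(Healthy) + 0.33·t(Mild)
Solving: t(Healthy) = 3.1880, t(Mild) = 3.2531.
Expected weeks from Healthy to Severe: 3.1880.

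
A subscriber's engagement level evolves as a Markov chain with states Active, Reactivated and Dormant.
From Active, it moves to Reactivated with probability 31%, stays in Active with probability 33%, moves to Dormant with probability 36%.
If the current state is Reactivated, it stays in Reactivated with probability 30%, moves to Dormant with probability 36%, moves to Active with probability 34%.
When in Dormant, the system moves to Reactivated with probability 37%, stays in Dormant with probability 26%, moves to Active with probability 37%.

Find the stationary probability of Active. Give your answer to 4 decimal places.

0.3464

Let the stationary distribution be π with π = πP and π_1 + π_2 + π_3 = 1.
π_1 = 0.33·π_1 + 0.34·π_2 + 0.37·π_3
π_2 = 0.31·π_1 + 0.3·π_2 + 0.37·π_3
Solving with the normalization constraint gives π = (0.3464, 0.3264, 0.3273).
So the stationary probability of Active is 0.3464.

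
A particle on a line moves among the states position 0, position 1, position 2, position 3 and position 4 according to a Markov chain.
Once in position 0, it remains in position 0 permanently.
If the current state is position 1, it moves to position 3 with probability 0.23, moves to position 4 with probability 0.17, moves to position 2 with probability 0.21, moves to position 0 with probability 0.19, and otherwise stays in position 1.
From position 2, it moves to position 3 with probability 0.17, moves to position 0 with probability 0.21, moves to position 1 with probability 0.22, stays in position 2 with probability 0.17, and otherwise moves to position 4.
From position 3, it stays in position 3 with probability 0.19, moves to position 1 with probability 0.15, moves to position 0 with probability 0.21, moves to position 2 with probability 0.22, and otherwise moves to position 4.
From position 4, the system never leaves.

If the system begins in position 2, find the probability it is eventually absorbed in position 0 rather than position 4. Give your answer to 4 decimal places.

Let h(s) be the probability of absorption at position 0 starting from transient state s. Then h(position 0) = 1 and h(position 4) = 0. By first-step analysis:
h(position 1) = 0.19·1 + 0.2·h(position 1) + 0.21·h(position 2) + 0.23·h(position 3) + 0.17·0
h(position 2) = 0.21·1 + 0.22·h(position 1) + 0.17·h(position 2) + 0.17·h(position 3) + 0.23·0
h(position 3) = 0.21·1 + 0.15·h(position 1) + 0.22·h(position 2) + 0.19·h(position 3) + 0.23·0
Solving: h(position 1) = 0.5044, h(position 2) = 0.4860, h(position 3) = 0.4847.
Starting from position 2, the probability is 0.4860.

0.4860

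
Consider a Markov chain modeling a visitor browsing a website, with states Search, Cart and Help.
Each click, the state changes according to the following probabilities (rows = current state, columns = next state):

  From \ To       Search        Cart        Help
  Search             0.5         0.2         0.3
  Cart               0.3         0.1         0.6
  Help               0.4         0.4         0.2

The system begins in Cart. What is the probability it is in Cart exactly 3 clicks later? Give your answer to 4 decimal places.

Propagate the distribution vector 3 clicks from Cart.
After 0 clicks: (0.0000, 1.0000, 0.0000)
After 1 click: (0.3000, 0.1000, 0.6000)
After 2 clicks: (0.4200, 0.3100, 0.2700)
After 3 clicks: (0.4110, 0.2230, 0.3660)
P(in Cart after 3 clicks) = 0.2230

0.2230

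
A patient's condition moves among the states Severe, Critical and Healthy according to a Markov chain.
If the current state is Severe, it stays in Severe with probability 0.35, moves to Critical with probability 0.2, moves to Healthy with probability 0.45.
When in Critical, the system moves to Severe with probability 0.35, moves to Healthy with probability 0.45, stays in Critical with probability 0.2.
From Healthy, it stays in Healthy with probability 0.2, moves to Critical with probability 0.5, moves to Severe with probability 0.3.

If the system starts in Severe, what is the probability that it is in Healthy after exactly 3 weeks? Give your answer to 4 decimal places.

Propagate the distribution vector 3 weeks from Severe.
After 0 weeks: (1.0000, 0.0000, 0.0000)
After 1 week: (0.3500, 0.2000, 0.4500)
After 2 weeks: (0.3275, 0.3350, 0.3375)
After 3 weeks: (0.3331, 0.3013, 0.3656)
P(in Healthy after 3 weeks) = 0.3656

0.3656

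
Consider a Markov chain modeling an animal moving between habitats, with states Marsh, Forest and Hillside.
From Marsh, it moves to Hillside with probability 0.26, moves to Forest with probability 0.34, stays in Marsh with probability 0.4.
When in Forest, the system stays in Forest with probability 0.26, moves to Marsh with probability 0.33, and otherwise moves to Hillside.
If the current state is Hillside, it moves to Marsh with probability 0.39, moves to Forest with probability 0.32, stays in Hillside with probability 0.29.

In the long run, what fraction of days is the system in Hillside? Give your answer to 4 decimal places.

0.3158

Let the stationary distribution be π with π = πP and π_1 + π_2 + π_3 = 1.
π_1 = 0.4·π_1 + 0.33·π_2 + 0.39·π_3
π_2 = 0.34·π_1 + 0.26·π_2 + 0.32·π_3
Solving with the normalization constraint gives π = (0.3752, 0.3090, 0.3158).
So the stationary probability of Hillside is 0.3158.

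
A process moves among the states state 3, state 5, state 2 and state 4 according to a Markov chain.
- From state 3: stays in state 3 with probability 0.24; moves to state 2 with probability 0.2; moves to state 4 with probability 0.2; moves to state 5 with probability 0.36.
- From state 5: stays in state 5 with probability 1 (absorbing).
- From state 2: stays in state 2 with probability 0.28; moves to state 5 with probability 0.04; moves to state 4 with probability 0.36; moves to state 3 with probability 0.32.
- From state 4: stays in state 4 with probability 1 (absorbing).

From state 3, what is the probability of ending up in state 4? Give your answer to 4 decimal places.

Let h(s) be the probability of absorption at state 4 starting from transient state s. Then h(state 4) = 1 and h(state 5) = 0. By first-step analysis:
h(state 3) = 0.24·h(state 3) + 0.36·0 + 0.2·h(state 2) + 0.2·1
h(state 2) = 0.32·h(state 3) + 0.04·0 + 0.28·h(state 2) + 0.36·1
Solving: h(state 3) = 0.4470, h(state 2) = 0.6987.
Starting from state 3, the probability is 0.4470.

0.4470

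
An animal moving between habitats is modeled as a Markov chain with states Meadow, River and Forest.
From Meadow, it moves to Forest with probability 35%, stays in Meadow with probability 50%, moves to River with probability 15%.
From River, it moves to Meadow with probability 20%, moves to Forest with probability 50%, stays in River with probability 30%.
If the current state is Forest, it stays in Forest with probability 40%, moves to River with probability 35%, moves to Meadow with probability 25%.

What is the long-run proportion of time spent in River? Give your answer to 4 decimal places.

Let the stationary distribution be π with π = πP and π_1 + π_2 + π_3 = 1.
π_1 = 0.5·π_1 + 0.2·π_2 + 0.25·π_3
π_2 = 0.15·π_1 + 0.3·π_2 + 0.35·π_3
Solving with the normalization constraint gives π = (0.3151, 0.2733, 0.4116).
So the stationary probability of River is 0.2733.

0.2733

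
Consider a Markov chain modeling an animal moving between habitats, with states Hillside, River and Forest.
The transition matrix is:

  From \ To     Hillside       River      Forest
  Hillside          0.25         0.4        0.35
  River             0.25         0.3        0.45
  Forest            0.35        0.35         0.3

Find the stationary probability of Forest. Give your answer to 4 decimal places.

0.3664

Let the stationary distribution be π with π = πP and π_1 + π_2 + π_3 = 1.
π_1 = 0.25·π_1 + 0.25·π_2 + 0.35·π_3
π_2 = 0.4·π_1 + 0.3·π_2 + 0.35·π_3
Solving with the normalization constraint gives π = (0.2866, 0.3470, 0.3664).
So the stationary probability of Forest is 0.3664.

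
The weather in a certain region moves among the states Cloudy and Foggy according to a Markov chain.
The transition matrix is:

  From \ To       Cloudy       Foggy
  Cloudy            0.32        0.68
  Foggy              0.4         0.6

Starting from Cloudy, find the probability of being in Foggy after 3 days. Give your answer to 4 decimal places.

Propagate the distribution vector 3 days from Cloudy.
After 0 days: (1.0000, 0.0000)
After 1 day: (0.3200, 0.6800)
After 2 days: (0.3744, 0.6256)
After 3 days: (0.3700, 0.6300)
P(in Foggy after 3 days) = 0.6300

0.6300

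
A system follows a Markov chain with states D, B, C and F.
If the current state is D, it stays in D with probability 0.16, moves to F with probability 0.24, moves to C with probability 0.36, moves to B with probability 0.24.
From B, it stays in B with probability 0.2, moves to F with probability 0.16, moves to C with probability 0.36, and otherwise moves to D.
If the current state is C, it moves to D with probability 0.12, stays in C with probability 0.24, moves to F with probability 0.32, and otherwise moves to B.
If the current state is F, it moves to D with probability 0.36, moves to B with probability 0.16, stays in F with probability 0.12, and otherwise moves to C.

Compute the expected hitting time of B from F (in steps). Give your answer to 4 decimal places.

4.3424

Let t(s) be the expected number of steps to first reach B from state s, with t(B) = 0. Conditioning on the first step:
t(D) = 1 + 0.16·t(D) + 0.36·t(C) + 0.24·t(F)
t(C) = 1 + 0.12·t(D) + 0.24·t(C) + 0.32·t(F)
t(F) = 1 + 0.36·t(D) + 0.36·t(C) + 0.12·t(F)
Solving: t(D) = 4.0529, t(C) = 3.7841, t(F) = 4.3424.
Expected steps from F to B: 4.3424.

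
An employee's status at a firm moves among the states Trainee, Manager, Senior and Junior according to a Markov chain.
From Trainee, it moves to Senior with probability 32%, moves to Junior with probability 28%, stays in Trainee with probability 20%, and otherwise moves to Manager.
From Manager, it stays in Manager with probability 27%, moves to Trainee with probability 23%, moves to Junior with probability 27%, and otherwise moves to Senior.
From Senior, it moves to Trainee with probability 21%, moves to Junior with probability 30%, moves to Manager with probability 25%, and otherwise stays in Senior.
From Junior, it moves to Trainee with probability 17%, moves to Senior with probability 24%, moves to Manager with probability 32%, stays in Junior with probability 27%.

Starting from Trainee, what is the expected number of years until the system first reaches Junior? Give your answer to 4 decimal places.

Let t(s) be the expected number of years to first reach Junior from state s, with t(Junior) = 0. Conditioning on the first year:
t(Trainee) = 1 + 0.2·t(Trainee) + 0.2·t(Manager) + 0.32·t(Senior)
t(Manager) = 1 + 0.23·t(Trainee) + 0.27·t(Manager) + 0.23·t(Senior)
t(Senior) = 1 + 0.21·t(Trainee) + 0.25·t(Manager) + 0.24·t(Senior)
Solving: t(Trainee) = 3.5305, t(Manager) = 3.5746, t(Senior) = 3.4672.
Expected years from Trainee to Junior: 3.5305.

3.5305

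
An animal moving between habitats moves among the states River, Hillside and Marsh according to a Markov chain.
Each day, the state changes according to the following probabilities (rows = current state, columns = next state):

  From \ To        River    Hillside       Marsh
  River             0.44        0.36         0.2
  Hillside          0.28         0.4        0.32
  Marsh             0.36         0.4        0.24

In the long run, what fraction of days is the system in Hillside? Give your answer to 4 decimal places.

0.3857

Let the stationary distribution be π with π = πP and π_1 + π_2 + π_3 = 1.
π_1 = 0.44·π_1 + 0.28·π_2 + 0.36·π_3
π_2 = 0.36·π_1 + 0.4·π_2 + 0.4·π_3
Solving with the normalization constraint gives π = (0.3578, 0.3857, 0.2565).
So the stationary probability of Hillside is 0.3857.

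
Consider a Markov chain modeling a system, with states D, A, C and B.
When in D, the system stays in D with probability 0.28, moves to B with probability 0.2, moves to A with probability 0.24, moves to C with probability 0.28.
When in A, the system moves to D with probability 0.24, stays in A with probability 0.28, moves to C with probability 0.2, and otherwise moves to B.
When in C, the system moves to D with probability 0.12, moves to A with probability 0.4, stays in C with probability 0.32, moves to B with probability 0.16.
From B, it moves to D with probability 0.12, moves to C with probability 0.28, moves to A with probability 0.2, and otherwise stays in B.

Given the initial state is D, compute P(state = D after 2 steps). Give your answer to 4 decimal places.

0.1936

Propagate the distribution vector 2 steps from D.
After 0 steps: (1.0000, 0.0000, 0.0000, 0.0000)
After 1 step: (0.2800, 0.2400, 0.2800, 0.2000)
After 2 steps: (0.1936, 0.2864, 0.2720, 0.2480)
P(in D after 2 steps) = 0.1936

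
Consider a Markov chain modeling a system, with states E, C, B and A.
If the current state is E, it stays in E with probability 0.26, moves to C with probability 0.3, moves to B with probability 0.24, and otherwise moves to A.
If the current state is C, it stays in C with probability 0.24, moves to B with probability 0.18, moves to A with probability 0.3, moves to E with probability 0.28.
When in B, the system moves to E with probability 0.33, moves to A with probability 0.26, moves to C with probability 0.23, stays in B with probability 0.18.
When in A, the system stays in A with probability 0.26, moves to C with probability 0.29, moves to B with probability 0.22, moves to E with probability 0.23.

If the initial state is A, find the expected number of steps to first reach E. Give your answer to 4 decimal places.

Let t(s) be the expected number of steps to first reach E from state s, with t(E) = 0. Conditioning on the first step:
t(C) = 1 + 0.24·t(C) + 0.18·t(B) + 0.3·t(A)
t(B) = 1 + 0.23·t(C) + 0.18·t(B) + 0.26·t(A)
t(A) = 1 + 0.29·t(C) + 0.22·t(B) + 0.26·t(A)
Solving: t(C) = 3.6297, t(B) = 3.4415, t(A) = 3.7969.
Expected steps from A to E: 3.7969.

3.7969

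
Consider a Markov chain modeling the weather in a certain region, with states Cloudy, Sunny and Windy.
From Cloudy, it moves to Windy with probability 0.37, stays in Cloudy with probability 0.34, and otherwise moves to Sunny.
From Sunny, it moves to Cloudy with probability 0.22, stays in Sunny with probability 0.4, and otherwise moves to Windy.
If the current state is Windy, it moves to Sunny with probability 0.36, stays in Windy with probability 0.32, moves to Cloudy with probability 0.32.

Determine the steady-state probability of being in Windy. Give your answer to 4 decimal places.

Let the stationary distribution be π with π = πP and π_1 + π_2 + π_3 = 1.
π_1 = 0.34·π_1 + 0.22·π_2 + 0.32·π_3
π_2 = 0.29·π_1 + 0.4·π_2 + 0.36·π_3
Solving with the normalization constraint gives π = (0.2904, 0.3538, 0.3558).
So the stationary probability of Windy is 0.3558.

0.3558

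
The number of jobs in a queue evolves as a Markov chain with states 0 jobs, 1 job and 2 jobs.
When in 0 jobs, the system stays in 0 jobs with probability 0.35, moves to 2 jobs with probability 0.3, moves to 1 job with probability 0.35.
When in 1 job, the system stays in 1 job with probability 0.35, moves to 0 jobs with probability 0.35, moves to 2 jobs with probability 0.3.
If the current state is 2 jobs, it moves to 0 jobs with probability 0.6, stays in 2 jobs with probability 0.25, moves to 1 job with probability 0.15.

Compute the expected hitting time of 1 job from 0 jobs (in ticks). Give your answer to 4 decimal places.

Let t(s) be the expected number of ticks to first reach 1 job from state s, with t(1 job) = 0. Conditioning on the first tick:
t(0 jobs) = 1 + 0.35·t(0 jobs) + 0.3·t(2 jobs)
t(2 jobs) = 1 + 0.6·t(0 jobs) + 0.25·t(2 jobs)
Solving: t(0 jobs) = 3.4146, t(2 jobs) = 4.0650.
Expected ticks from 0 jobs to 1 job: 3.4146.

3.4146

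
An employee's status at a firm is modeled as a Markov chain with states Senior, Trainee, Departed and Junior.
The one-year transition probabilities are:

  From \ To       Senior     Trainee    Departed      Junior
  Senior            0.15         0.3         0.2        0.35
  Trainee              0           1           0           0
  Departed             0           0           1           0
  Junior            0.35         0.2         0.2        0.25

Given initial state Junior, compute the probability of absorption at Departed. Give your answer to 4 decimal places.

Let h(s) be the probability of absorption at Departed starting from transient state s. Then h(Departed) = 1 and h(Trainee) = 0. By first-step analysis:
h(Senior) = 0.15·h(Senior) + 0.3·0 + 0.2·1 + 0.35·h(Junior)
h(Junior) = 0.35·h(Senior) + 0.2·0 + 0.2·1 + 0.25·h(Junior)
Solving: h(Senior) = 0.4272, h(Junior) = 0.4660.
Starting from Junior, the probability is 0.4660.

0.4660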